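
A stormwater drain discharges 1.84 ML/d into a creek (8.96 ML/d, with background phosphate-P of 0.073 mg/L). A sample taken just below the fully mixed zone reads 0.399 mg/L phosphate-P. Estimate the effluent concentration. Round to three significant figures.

1.99 mg/L

Mass balance: 8.960·0.07300 + 1.840·Cₑ = 10.80·0.3990
→ Cₑ = (10.80·0.3990 − 8.960·0.07300) / 1.840 = 1.986 mg/L.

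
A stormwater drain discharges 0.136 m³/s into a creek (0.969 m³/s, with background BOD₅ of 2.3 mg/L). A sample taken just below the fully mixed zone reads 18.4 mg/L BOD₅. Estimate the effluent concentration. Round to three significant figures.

133 mg/L

Mass balance: 0.9690·2.300 + 0.1360·Cₑ = 1.105·18.40
→ Cₑ = (1.105·18.40 − 0.9690·2.300) / 0.1360 = 133.1 mg/L.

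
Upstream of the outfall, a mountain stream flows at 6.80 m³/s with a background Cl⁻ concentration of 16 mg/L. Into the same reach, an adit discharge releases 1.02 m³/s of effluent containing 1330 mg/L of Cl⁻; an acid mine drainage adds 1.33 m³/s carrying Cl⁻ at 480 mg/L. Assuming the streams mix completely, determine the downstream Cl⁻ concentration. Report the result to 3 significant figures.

Conservation of mass: C = (6.800·16.00 + 1.020·1330 + 1.330·480.0) / 9.150 = 2104/9.150 = 229.9 mg/L.

230 mg/L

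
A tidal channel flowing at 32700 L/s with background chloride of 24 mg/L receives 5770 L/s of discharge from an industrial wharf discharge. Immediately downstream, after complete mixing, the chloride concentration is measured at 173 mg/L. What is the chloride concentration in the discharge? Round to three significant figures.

Mass balance: 32700·24.00 + 5770·Cₑ = 38470·173.0
→ Cₑ = (38470·173.0 − 32700·24.00) / 5770 = 1017 mg/L.

1020 mg/L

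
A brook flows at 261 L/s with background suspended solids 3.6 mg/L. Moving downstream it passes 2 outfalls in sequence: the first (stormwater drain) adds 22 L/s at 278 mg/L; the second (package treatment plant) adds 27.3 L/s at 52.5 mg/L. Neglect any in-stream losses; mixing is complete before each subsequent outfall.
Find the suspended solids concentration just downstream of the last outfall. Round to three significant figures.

27.4 mg/L

Below outfall 1: Q → 283.0 L/s, C = (261.0·3.600 + 22.00·278.0)/283.0 = 24.93 mg/L.
Below outfall 2: Q → 310.3 L/s, C = (283.0·24.93 + 27.30·52.50)/310.3 = 27.36 mg/L.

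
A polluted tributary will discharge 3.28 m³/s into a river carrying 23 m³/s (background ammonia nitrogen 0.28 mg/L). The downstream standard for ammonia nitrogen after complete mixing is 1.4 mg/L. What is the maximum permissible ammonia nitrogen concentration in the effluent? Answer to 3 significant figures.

At the limit, (Qr·Cr + Qe·Cₑ)/(Qr + Qe) = 1.4:
Cₑ = (26.28·1.4 − 23.00·0.2800) / 3.280 = 9.254 mg/L.

9.25 mg/L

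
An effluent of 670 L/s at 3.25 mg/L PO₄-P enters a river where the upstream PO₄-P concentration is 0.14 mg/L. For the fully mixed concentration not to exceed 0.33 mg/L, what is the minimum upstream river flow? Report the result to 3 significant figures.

Set C_mix = 0.33: (Q·0.1400 + 670.0·3.250) / (Q + 670.0) = 0.33
→ Q = 670.0·(3.250 − 0.33)/(0.33 − 0.1400) = 10300 L/s.

10300 L/s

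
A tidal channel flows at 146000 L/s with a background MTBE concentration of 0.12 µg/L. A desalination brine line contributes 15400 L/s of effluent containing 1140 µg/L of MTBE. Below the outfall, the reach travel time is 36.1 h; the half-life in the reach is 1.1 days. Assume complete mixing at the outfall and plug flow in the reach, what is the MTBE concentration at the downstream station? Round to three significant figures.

42.2 µg/L

Conservation of mass: C = (146000·0.1200 + 15400·1140) / 161400 = 17570000/161400 = 108.9 µg/L.
Half-life 1.1 d → k = ln 2 / 1.1 = 0.6301 d⁻¹.
Applying C = C₀e^(−kt): 108.9 × 0.3876 = 42.20 µg/L.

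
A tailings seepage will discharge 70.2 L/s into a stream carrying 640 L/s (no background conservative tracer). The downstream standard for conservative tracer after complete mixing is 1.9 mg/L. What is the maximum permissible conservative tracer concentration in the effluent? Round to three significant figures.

At the limit, (Qr·Cr + Qe·Cₑ)/(Qr + Qe) = 1.9:
Cₑ = (710.2·1.9 − 640.0·0) / 70.20 = 19.22 mg/L.

19.2 mg/L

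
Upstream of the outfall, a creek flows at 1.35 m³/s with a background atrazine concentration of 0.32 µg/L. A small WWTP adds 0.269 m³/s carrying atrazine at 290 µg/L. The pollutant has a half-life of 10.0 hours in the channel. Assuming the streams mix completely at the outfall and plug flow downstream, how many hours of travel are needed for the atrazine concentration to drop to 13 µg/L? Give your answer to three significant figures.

Conservation of mass: C = (1.350·0.3200 + 0.2690·290.0) / 1.619 = 78.44/1.619 = 48.45 µg/L.
Half-life 10.0 h → k = ln 2 / 10.0 = 0.06931 h⁻¹ = 1.664 d⁻¹.
48.45·exp(−k·t) = 13 → t = ln(48.45/13)/k = 68330 s = 18.98 h.

19.0 h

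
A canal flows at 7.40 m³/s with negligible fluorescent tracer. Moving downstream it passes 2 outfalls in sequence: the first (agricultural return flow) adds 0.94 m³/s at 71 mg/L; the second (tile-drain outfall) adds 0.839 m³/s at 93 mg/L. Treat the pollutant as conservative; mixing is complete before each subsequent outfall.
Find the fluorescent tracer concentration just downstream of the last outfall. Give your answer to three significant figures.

Below outfall 1: Q → 8.340 m³/s, C = (7.400·0 + 0.9400·71.00)/8.340 = 8.002 mg/L.
Below outfall 2: Q → 9.179 m³/s, C = (8.340·8.002 + 0.8390·93.00)/9.179 = 15.77 mg/L.

15.8 mg/L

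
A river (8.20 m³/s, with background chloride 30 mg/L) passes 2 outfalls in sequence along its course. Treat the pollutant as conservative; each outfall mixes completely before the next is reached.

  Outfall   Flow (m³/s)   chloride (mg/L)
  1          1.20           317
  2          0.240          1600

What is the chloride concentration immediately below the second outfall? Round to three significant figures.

Outfall 1: combined Q = 9.400 m³/s; C = (8.200·30.00 + 1.200·317.0)/9.400 = 66.64 mg/L.
Outfall 2: combined Q = 9.640 m³/s; C = (9.400·66.64 + 0.2400·1600)/9.640 = 104.8 mg/L.

105 mg/L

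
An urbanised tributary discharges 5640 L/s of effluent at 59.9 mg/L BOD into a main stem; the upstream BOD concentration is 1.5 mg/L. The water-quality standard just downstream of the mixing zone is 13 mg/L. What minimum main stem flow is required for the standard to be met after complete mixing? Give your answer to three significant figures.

Set C_mix = 13: (Q·1.500 + 5640·59.90) / (Q + 5640) = 13
→ Q = 5640·(59.90 − 13)/(13 − 1.500) = 23000 L/s.

23000 L/s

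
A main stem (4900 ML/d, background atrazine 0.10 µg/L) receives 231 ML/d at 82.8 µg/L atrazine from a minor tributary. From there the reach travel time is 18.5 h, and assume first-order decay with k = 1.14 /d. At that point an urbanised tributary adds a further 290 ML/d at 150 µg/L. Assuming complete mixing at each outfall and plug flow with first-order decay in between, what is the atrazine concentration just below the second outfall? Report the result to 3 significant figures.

Mass balance: C = (4900·0.1000 + 231.0·82.80) / 5131 = 19620/5131 = 3.823 µg/L; combined flow 5131 ML/d.
Applying C = C₀e^(−kt): 3.823 × 0.4153 = 1.588 µg/L.
Second outfall: C = (5131·1.588 + 290.0·150.0)/5421 = 9.527 µg/L.

9.53 µg/L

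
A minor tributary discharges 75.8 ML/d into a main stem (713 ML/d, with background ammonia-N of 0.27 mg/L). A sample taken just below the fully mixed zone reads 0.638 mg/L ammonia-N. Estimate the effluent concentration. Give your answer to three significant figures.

Mass balance: 713.0·0.2700 + 75.80·Cₑ = 788.8·0.6380
→ Cₑ = (788.8·0.6380 − 713.0·0.2700) / 75.80 = 4.100 mg/L.

4.10 mg/L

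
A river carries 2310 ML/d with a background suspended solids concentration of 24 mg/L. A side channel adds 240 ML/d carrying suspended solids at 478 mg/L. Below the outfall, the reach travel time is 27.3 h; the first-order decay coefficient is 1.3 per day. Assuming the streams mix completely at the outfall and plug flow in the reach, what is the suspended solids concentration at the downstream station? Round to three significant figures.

Mass balance: C = (2310·24.00 + 240.0·478.0) / 2550 = 170200/2550 = 66.73 mg/L.
First-order decay: C = 66.73·exp(−k·t) = 66.73·0.2279 = 15.21 mg/L.

15.2 mg/L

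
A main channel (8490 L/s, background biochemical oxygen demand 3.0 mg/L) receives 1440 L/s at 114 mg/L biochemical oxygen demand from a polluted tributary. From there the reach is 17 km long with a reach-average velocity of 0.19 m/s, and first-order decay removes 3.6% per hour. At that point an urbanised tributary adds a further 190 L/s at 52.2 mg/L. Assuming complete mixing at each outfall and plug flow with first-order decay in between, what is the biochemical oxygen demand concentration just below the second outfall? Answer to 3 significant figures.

8.51 mg/L

Conservation of mass: C = (8490·3.000 + 1440·114.0) / 9930 = 189600/9930 = 19.10 mg/L; combined flow 9930 L/s.
Travel time t = 17·1000 / 0.19 = 89470 s = 24.85 h.
3.6%/h lost → k = −ln(1 − 0.036) = 0.03666 h⁻¹.
Applying C = C₀e^(−kt): 19.10 × 0.4020 = 7.677 mg/L.
Second outfall: C = (9930·7.677 + 190.0·52.20)/10120 = 8.513 mg/L.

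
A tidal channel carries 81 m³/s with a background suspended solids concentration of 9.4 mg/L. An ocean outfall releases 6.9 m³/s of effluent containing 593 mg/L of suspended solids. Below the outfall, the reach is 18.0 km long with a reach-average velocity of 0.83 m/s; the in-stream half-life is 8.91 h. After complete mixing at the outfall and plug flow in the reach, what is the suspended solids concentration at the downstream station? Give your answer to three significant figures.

34.6 mg/L

Mixed concentration C = ΣQC/ΣQ = (81.00·9.400 + 6.900·593.0) / 87.90 = 4853/87.90 = 55.21 mg/L.
Travel time t = 18.0·1000 / 0.83 = 21690 s = 6.024 h.
Half-life 8.91 h → k = ln 2 / 8.91 = 0.07779 h⁻¹ = 1.867 d⁻¹.
First-order decay: C = 55.21·exp(−k·t) = 55.21·0.6259 = 34.55 mg/L.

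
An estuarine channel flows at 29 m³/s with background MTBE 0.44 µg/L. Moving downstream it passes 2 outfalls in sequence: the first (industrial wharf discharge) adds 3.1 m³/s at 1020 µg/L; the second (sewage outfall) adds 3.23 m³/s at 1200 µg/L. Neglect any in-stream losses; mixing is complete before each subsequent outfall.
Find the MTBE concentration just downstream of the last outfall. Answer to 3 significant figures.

Below outfall 1: Q → 32.10 m³/s, C = (29.00·0.4400 + 3.100·1020)/32.10 = 98.90 µg/L.
Below outfall 2: Q → 35.33 m³/s, C = (32.10·98.90 + 3.230·1200)/35.33 = 199.6 µg/L.

200 µg/L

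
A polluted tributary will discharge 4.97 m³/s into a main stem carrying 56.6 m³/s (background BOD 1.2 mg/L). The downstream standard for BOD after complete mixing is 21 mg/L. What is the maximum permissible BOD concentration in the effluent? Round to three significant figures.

246 mg/L

At the limit, (Qr·Cr + Qe·Cₑ)/(Qr + Qe) = 21:
Cₑ = (61.57·21 − 56.60·1.200) / 4.970 = 246.5 mg/L.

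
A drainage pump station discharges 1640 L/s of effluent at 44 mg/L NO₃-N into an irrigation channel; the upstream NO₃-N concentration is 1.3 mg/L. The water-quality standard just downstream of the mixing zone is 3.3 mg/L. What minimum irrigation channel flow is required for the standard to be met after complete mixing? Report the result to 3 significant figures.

33400 L/s

Set C_mix = 3.3: (Q·1.300 + 1640·44.00) / (Q + 1640) = 3.3
→ Q = 1640·(44.00 − 3.3)/(3.3 − 1.300) = 33370 L/s.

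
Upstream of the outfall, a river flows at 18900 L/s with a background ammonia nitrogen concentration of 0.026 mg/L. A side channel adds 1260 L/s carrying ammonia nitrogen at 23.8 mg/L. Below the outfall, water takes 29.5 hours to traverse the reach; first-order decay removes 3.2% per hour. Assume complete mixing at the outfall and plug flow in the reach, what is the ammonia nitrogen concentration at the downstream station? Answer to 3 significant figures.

After mixing, C = (18900·0.02600 + 1260·23.80) / 20160 = 30480/20160 = 1.512 mg/L.
3.2%/h lost → k = −ln(1 − 0.032) = 0.03252 h⁻¹.
Decay over the reach: 1.512·exp(−kt) = 1.512·0.3831 = 0.5792 mg/L.

0.579 mg/L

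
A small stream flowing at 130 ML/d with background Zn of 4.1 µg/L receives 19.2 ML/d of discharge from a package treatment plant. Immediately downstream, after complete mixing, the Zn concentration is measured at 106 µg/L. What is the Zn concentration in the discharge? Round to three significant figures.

Mass balance: 130.0·4.100 + 19.20·Cₑ = 149.2·106.0
→ Cₑ = (149.2·106.0 − 130.0·4.100) / 19.20 = 795.9 µg/L.

796 µg/L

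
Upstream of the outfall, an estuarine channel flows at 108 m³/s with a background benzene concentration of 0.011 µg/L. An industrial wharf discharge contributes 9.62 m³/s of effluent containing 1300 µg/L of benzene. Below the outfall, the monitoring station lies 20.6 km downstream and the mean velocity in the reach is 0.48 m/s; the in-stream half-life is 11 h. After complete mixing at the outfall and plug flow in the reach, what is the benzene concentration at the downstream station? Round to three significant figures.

50.2 µg/L

Conservation of mass: C = (108.0·0.01100 + 9.620·1300) / 117.6 = 12510/117.6 = 106.3 µg/L.
Travel time t = 20.6·1000 / 0.48 = 42920 s = 11.92 h.
Half-life 11 h → k = ln 2 / 11 = 0.06301 h⁻¹ = 1.512 d⁻¹.
First-order decay: C = 106.3·exp(−k·t) = 106.3·0.4718 = 50.17 µg/L.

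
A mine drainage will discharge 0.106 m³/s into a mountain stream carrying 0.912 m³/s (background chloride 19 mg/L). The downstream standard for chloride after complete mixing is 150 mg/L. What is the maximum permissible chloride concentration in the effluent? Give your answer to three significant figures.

1280 mg/L

At the limit, (Qr·Cr + Qe·Cₑ)/(Qr + Qe) = 150:
Cₑ = (1.018·150 − 0.9120·19.00) / 0.1060 = 1277 mg/L.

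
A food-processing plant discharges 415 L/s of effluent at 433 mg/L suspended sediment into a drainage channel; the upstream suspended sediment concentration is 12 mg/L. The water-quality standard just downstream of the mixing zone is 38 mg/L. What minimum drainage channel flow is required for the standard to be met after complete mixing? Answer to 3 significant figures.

Set C_mix = 38: (Q·12.00 + 415.0·433.0) / (Q + 415.0) = 38
→ Q = 415.0·(433.0 − 38)/(38 − 12.00) = 6305 L/s.

6300 L/s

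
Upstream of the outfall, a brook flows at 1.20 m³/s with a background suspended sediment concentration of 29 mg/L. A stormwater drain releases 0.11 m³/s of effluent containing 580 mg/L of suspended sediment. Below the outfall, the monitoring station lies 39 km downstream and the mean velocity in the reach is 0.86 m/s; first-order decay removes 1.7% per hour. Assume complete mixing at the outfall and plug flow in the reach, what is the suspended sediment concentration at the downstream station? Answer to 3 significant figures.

60.6 mg/L

Mass balance: C = (1.200·29.00 + 0.1100·580.0) / 1.310 = 98.60/1.310 = 75.27 mg/L.
Travel time t = 39·1000 / 0.86 = 45350 s = 12.60 h.
1.7%/h lost → k = −ln(1 − 0.017) = 0.01715 h⁻¹.
Applying C = C₀e^(−kt): 75.27 × 0.8057 = 60.65 mg/L.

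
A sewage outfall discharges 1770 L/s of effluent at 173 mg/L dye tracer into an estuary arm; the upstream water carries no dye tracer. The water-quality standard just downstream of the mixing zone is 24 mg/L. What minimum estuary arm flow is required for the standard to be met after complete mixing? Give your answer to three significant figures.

Set C_mix = 24: (Q·0 + 1770·173.0) / (Q + 1770) = 24
→ Q = 1770·(173.0 − 24)/(24 − 0) = 10990 L/s.

11000 L/s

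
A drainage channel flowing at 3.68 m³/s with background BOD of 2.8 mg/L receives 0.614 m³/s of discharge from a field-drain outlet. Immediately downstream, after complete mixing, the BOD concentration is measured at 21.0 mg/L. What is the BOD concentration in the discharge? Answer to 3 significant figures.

Mass balance: 3.680·2.800 + 0.6140·Cₑ = 4.294·21.00
→ Cₑ = (4.294·21.00 − 3.680·2.800) / 0.6140 = 130.1 mg/L.

130 mg/L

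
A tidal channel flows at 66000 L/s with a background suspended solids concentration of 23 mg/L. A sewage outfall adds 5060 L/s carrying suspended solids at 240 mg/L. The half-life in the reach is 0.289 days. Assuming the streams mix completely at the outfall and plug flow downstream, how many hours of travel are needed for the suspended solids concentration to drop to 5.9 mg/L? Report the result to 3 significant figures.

Conservation of mass: C = (66000·23.00 + 5060·240.0) / 71060 = 2732000/71060 = 38.45 mg/L.
Half-life 0.289 d → k = ln 2 / 0.289 = 2.398 d⁻¹.
38.45·exp(−k·t) = 5.9 → t = ln(38.45/5.9)/k = 67520 s = 18.76 h.

18.8 h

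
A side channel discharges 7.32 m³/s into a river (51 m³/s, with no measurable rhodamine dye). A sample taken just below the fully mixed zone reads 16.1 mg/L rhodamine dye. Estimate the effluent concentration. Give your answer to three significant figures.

Mass balance: 51.00·0 + 7.320·Cₑ = 58.32·16.10
→ Cₑ = (58.32·16.10 − 51.00·0) / 7.320 = 128.3 mg/L.

128 mg/L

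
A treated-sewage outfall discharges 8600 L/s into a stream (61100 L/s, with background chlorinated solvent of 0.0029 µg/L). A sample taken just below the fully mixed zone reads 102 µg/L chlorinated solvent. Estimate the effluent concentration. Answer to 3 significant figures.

827 µg/L

Mass balance: 61100·0.002900 + 8600·Cₑ = 69700·102.0
→ Cₑ = (69700·102.0 − 61100·0.002900) / 8600 = 826.7 µg/L.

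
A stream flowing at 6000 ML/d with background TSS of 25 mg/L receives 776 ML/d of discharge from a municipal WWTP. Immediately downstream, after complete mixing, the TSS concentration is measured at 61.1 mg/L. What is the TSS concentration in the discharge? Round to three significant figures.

Mass balance: 6000·25.00 + 776.0·Cₑ = 6776·61.10
→ Cₑ = (6776·61.10 − 6000·25.00) / 776.0 = 340.2 mg/L.

340 mg/L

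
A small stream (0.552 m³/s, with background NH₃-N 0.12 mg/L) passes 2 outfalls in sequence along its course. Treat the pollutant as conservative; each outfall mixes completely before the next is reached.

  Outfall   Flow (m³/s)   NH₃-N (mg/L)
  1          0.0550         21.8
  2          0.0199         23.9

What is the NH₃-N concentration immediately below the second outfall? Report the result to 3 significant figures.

After outfall 1: Q = 0.5520 + 0.05500 = 0.6070 m³/s; C = (0.5520·0.1200 + 0.05500·21.80)/0.6070 = 2.084 mg/L.
After outfall 2: Q = 0.6070 + 0.01990 = 0.6269 m³/s; C = (0.6070·2.084 + 0.01990·23.90)/0.6269 = 2.777 mg/L.

2.78 mg/L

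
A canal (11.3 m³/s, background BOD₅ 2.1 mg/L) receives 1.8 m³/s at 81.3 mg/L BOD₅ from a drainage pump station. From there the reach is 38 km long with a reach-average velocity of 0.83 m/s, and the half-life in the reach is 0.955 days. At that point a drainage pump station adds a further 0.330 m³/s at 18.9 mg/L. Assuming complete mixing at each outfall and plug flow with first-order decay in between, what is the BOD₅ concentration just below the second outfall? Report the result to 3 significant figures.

9.08 mg/L

Mass balance: C = (11.30·2.100 + 1.800·81.30) / 13.10 = 170.1/13.10 = 12.98 mg/L; combined flow 13.10 m³/s.
Travel time t = 38·1000 / 0.83 = 45780 s = 12.72 h.
Half-life 0.955 d → k = ln 2 / 0.955 = 0.7258 d⁻¹.
After decay, C = 12.98 × e^(−kt) = 12.98 × 0.6807 = 8.837 mg/L.
Second outfall: C = (13.10·8.837 + 0.3300·18.90)/13.43 = 9.085 mg/L.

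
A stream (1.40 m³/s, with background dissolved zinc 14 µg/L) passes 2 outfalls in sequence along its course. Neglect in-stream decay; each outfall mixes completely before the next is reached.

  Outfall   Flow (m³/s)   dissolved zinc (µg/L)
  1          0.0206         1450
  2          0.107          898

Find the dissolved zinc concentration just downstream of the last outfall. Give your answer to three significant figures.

95.3 µg/L

Outfall 1: combined Q = 1.421 m³/s; C = (1.400·14.00 + 0.02060·1450)/1.421 = 34.82 µg/L.
Outfall 2: combined Q = 1.528 m³/s; C = (1.421·34.82 + 0.1070·898.0)/1.528 = 95.28 µg/L.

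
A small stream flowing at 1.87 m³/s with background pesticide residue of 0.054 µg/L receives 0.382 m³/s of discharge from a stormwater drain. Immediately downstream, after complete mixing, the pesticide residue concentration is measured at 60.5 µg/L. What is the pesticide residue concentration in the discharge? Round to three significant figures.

356 µg/L

Mass balance: 1.870·0.05400 + 0.3820·Cₑ = 2.252·60.50
→ Cₑ = (2.252·60.50 − 1.870·0.05400) / 0.3820 = 356.4 µg/L.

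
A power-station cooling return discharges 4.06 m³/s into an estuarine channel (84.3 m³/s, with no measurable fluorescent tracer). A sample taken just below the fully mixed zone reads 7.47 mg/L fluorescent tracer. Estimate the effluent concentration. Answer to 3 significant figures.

Mass balance: 84.30·0 + 4.060·Cₑ = 88.36·7.470
→ Cₑ = (88.36·7.470 − 84.30·0) / 4.060 = 162.6 mg/L.

163 mg/L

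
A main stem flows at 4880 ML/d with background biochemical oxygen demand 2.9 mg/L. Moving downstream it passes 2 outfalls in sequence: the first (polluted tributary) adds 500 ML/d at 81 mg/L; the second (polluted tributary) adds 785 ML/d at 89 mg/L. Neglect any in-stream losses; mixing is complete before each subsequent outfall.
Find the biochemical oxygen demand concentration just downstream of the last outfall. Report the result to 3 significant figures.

20.2 mg/L

Outfall 1: combined Q = 5380 ML/d; C = (4880·2.900 + 500.0·81.00)/5380 = 10.16 mg/L.
Outfall 2: combined Q = 6165 ML/d; C = (5380·10.16 + 785.0·89.00)/6165 = 20.20 mg/L.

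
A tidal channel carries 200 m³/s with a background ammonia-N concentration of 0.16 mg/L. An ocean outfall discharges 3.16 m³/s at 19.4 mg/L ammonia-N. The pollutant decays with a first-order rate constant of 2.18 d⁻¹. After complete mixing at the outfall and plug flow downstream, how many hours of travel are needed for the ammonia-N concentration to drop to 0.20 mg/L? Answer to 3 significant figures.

After mixing, C = (200.0·0.1600 + 3.160·19.40) / 203.2 = 93.30/203.2 = 0.4593 mg/L.
0.4593·exp(−k·t) = 0.20 → t = ln(0.4593/0.20)/k = 32950 s = 9.152 h.

9.15 h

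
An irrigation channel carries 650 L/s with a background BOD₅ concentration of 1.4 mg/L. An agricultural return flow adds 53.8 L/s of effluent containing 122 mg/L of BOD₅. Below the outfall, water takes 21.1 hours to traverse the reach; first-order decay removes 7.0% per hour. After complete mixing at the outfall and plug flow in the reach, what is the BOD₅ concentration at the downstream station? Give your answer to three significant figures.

2.30 mg/L

Flow-weighted average: C = (650.0·1.400 + 53.80·122.0) / 703.8 = 7474/703.8 = 10.62 mg/L.
7.0%/h lost → k = −ln(1 − 0.07) = 0.07257 h⁻¹.
After decay, C = 10.62 × e^(−kt) = 10.62 × 0.2163 = 2.297 mg/L.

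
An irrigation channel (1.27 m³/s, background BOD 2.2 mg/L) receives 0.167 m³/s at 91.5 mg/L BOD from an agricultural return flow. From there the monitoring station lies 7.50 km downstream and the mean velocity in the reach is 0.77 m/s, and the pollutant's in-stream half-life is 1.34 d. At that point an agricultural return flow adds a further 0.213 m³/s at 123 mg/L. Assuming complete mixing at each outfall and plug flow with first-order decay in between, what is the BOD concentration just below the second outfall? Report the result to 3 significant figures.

26.2 mg/L

Flow-weighted average: C = (1.270·2.200 + 0.1670·91.50) / 1.437 = 18.07/1.437 = 12.58 mg/L; combined flow 1.437 m³/s.
Travel time t = 7.50·1000 / 0.77 = 9740 s = 2.706 h.
Half-life 1.34 d → k = ln 2 / 1.34 = 0.5173 d⁻¹.
After decay, C = 12.58 × e^(−kt) = 12.58 × 0.9434 = 11.87 mg/L.
At the second outfall, C = (1.437·11.87 + 0.2130·123.0) / (1.437 + 0.2130) = 26.21 mg/L.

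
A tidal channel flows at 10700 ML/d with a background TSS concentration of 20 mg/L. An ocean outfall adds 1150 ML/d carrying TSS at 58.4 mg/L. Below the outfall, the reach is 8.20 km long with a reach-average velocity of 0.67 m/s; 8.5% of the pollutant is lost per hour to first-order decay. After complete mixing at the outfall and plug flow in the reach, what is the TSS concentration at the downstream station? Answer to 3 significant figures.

Mixed concentration C = ΣQC/ΣQ = (10700·20.00 + 1150·58.40) / 11850 = 281200/11850 = 23.73 mg/L.
Travel time t = 8.20·1000 / 0.67 = 12240 s = 3.400 h.
8.5%/h lost → k = −ln(1 − 0.085) = 0.08883 h⁻¹.
Applying C = C₀e^(−kt): 23.73 × 0.7393 = 17.54 mg/L.

17.5 mg/L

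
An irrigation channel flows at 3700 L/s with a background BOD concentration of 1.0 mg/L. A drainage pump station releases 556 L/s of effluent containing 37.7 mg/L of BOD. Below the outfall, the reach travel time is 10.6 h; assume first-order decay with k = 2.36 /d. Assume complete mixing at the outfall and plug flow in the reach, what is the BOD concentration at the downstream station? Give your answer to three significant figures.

2.04 mg/L

Mixed concentration C = ΣQC/ΣQ = (3700·1.000 + 556.0·37.70) / 4256 = 24660/4256 = 5.794 mg/L.
Applying C = C₀e^(−kt): 5.794 × 0.3526 = 2.043 mg/L.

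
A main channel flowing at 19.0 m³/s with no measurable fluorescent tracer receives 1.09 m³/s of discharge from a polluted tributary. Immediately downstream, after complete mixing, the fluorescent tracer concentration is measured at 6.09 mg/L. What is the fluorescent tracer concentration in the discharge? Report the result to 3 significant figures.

Mass balance: 19.00·0 + 1.090·Cₑ = 20.09·6.090
→ Cₑ = (20.09·6.090 − 19.00·0) / 1.090 = 112.2 mg/L.

112 mg/L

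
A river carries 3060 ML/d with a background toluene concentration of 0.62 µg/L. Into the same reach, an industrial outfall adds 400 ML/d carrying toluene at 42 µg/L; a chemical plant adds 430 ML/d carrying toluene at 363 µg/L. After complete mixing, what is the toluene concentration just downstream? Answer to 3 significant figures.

Flow-weighted average: C = (3060·0.6200 + 400.0·42.00 + 430.0·363.0) / 3890 = 174800/3890 = 44.93 µg/L.

44.9 µg/L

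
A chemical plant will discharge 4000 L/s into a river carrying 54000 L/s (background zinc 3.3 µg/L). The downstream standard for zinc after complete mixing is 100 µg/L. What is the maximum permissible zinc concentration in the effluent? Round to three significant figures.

1410 µg/L

At the limit, (Qr·Cr + Qe·Cₑ)/(Qr + Qe) = 100:
Cₑ = (58000·100 − 54000·3.300) / 4000 = 1405 µg/L.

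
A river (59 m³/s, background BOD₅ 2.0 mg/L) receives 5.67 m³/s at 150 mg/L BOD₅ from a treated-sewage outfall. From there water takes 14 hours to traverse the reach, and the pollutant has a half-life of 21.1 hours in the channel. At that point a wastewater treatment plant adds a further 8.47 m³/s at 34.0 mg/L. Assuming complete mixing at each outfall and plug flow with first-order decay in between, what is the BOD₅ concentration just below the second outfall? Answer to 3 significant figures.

12.3 mg/L

Conservation of mass: C = (59.00·2.000 + 5.670·150.0) / 64.67 = 968.5/64.67 = 14.98 mg/L; combined flow 64.67 m³/s.
Half-life 21.1 h → k = ln 2 / 21.1 = 0.03285 h⁻¹ = 0.7884 d⁻¹.
Applying C = C₀e^(−kt): 14.98 × 0.6313 = 9.455 mg/L.
Second outfall: C = (64.67·9.455 + 8.470·34.00)/73.14 = 12.30 mg/L.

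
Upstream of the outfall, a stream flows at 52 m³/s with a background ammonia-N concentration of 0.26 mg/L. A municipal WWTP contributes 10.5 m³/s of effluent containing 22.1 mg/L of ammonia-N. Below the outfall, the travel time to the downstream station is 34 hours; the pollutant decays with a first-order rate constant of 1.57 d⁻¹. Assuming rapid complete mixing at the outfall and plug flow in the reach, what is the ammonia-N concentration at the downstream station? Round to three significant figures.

Mass balance: C = (52.00·0.2600 + 10.50·22.10) / 62.50 = 245.6/62.50 = 3.929 mg/L.
First-order decay: C = 3.929·exp(−k·t) = 3.929·0.1082 = 0.4250 mg/L.

0.425 mg/L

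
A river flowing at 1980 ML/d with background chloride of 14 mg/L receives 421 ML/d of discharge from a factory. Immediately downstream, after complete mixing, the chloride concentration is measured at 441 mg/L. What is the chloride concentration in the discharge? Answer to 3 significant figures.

Mass balance: 1980·14.00 + 421.0·Cₑ = 2401·441.0
→ Cₑ = (2401·441.0 − 1980·14.00) / 421.0 = 2449 mg/L.

2450 mg/L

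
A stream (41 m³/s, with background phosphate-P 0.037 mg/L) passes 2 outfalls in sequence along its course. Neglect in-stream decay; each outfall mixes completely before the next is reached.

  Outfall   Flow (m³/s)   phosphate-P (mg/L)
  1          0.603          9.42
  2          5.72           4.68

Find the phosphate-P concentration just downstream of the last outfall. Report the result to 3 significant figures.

0.718 mg/L

Below outfall 1: Q → 41.60 m³/s, C = (41.00·0.03700 + 0.6030·9.420)/41.60 = 0.1730 mg/L.
Below outfall 2: Q → 47.32 m³/s, C = (41.60·0.1730 + 5.720·4.680)/47.32 = 0.7178 mg/L.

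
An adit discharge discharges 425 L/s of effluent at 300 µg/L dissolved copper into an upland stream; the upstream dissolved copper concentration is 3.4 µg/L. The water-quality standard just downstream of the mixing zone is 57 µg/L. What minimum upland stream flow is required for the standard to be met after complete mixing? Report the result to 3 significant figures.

1930 L/s

Set C_mix = 57: (Q·3.400 + 425.0·300.0) / (Q + 425.0) = 57
→ Q = 425.0·(300.0 − 57)/(57 − 3.400) = 1927 L/s.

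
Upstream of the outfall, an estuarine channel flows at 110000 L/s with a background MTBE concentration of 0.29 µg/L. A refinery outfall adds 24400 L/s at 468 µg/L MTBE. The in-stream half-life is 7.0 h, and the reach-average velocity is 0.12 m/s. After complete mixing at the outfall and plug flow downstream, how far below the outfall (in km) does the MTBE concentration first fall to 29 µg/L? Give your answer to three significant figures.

Mixed concentration C = ΣQC/ΣQ = (110000·0.2900 + 24400·468.0) / 134400 = 11450000/134400 = 85.20 µg/L.
Half-life 7.0 h → k = ln 2 / 7.0 = 0.09902 h⁻¹ = 2.377 d⁻¹.
Set 85.20·exp(−k·t) = 29 → t = ln(85.20/29)/k = 39180 s = 10.88 h.
Distance = v·t = 0.12·39180 = 4702 m = 4.702 km.

4.70 km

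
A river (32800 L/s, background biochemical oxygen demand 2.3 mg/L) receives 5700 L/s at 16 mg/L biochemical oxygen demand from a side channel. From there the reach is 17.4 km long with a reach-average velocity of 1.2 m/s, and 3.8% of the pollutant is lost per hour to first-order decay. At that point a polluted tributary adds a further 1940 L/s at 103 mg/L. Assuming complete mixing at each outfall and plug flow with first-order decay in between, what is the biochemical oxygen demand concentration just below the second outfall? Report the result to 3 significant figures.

8.47 mg/L

Flow-weighted average: C = (32800·2.300 + 5700·16.00) / 38500 = 166600/38500 = 4.328 mg/L; combined flow 38500 L/s.
Travel time t = 17.4·1000 / 1.2 = 14500 s = 4.028 h.
3.8%/h lost → k = −ln(1 − 0.038) = 0.03874 h⁻¹.
First-order decay: C = 4.328·exp(−k·t) = 4.328·0.8555 = 3.703 mg/L.
Second outfall: C = (38500·3.703 + 1940·103.0)/40440 = 8.466 mg/L.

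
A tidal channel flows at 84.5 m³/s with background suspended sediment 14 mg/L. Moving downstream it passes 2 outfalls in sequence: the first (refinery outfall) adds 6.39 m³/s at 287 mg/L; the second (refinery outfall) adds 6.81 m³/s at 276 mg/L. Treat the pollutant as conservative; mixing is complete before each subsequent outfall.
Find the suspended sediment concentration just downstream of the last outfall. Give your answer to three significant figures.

50.1 mg/L

Outfall 1: combined Q = 90.89 m³/s; C = (84.50·14.00 + 6.390·287.0)/90.89 = 33.19 mg/L.
Outfall 2: combined Q = 97.70 m³/s; C = (90.89·33.19 + 6.810·276.0)/97.70 = 50.12 mg/L.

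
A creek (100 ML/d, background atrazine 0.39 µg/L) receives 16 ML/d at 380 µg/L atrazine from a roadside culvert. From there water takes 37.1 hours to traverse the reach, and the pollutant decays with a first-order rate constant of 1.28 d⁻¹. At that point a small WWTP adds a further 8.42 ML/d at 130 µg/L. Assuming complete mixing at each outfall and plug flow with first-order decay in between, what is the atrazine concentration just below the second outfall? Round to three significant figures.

15.6 µg/L

Flow-weighted average: C = (100.0·0.3900 + 16.00·380.0) / 116.0 = 6119/116.0 = 52.75 µg/L; combined flow 116.0 ML/d.
First-order decay: C = 52.75·exp(−k·t) = 52.75·0.1383 = 7.293 µg/L.
Second outfall: C = (116.0·7.293 + 8.420·130.0)/124.4 = 15.60 µg/L.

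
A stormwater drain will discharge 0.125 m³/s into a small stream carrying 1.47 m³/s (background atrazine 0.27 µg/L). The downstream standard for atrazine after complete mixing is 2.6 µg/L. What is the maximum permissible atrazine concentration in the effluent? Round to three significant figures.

At the limit, (Qr·Cr + Qe·Cₑ)/(Qr + Qe) = 2.6:
Cₑ = (1.595·2.6 − 1.470·0.2700) / 0.1250 = 30.00 µg/L.

30.0 µg/L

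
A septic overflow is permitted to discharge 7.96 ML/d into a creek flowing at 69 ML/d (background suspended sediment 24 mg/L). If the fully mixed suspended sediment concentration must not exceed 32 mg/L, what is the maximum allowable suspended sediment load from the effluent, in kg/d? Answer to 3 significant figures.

Mass balance at the limit: 69.00·24.00 + 7.960·Cₑ = 76.96·32 → Cₑ = 101.3 mg/L.
7.960 ML/d = 0.09213 m³/s. Load = 0.09213 m³/s × 101.3 g/m³ × 86 400 s/d = 806.7 kg/d.

807 kg/d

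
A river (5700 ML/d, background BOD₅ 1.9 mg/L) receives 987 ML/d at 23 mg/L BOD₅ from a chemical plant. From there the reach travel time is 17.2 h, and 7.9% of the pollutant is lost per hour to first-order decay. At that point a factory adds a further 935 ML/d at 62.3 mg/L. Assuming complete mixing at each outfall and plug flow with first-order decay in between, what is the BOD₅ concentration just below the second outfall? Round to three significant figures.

Conservation of mass: C = (5700·1.900 + 987.0·23.00) / 6687 = 33530/6687 = 5.014 mg/L; combined flow 6687 ML/d.
7.9%/h lost → k = −ln(1 − 0.079) = 0.08230 h⁻¹.
After decay, C = 5.014 × e^(−kt) = 5.014 × 0.2428 = 1.218 mg/L.
At the second outfall, C = (6687·1.218 + 935.0·62.30) / (6687 + 935.0) = 8.711 mg/L.

8.71 mg/L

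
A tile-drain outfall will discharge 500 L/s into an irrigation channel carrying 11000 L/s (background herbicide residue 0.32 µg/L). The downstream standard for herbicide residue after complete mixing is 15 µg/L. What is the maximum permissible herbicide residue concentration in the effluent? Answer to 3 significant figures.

At the limit, (Qr·Cr + Qe·Cₑ)/(Qr + Qe) = 15:
Cₑ = (11500·15 − 11000·0.3200) / 500.0 = 338.0 µg/L.

338 µg/L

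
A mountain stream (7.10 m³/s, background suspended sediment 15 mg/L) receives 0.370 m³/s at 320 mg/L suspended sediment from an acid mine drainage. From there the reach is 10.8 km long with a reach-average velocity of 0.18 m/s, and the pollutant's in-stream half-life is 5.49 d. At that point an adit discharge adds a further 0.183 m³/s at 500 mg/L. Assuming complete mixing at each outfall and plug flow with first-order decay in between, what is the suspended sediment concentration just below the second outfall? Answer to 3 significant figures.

After mixing, C = (7.100·15.00 + 0.3700·320.0) / 7.470 = 224.9/7.470 = 30.11 mg/L; combined flow 7.470 m³/s.
Travel time t = 10.8·1000 / 0.18 = 60000 s = 16.67 h.
Half-life 5.49 d → k = ln 2 / 5.49 = 0.1263 d⁻¹.
Decay over the reach: 30.11·exp(−kt) = 30.11·0.9161 = 27.58 mg/L.
Second outfall: C = (7.470·27.58 + 0.1830·500.0)/7.653 = 38.88 mg/L.

38.9 mg/L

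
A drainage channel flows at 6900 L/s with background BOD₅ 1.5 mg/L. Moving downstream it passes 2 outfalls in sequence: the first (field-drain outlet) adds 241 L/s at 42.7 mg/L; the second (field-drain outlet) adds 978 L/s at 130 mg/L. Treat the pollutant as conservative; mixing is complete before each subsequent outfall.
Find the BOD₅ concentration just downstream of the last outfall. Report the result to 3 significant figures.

18.2 mg/L

Outfall 1: combined Q = 7141 L/s; C = (6900·1.500 + 241.0·42.70)/7141 = 2.890 mg/L.
Outfall 2: combined Q = 8119 L/s; C = (7141·2.890 + 978.0·130.0)/8119 = 18.20 mg/L.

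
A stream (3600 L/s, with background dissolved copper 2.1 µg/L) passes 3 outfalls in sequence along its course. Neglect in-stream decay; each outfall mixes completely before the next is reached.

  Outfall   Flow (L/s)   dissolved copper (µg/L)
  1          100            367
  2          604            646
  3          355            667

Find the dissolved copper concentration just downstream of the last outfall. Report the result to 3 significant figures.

144 µg/L

After outfall 1: Q = 3600 + 100.0 = 3700 L/s; C = (3600·2.100 + 100.0·367.0)/3700 = 11.96 µg/L.
After outfall 2: Q = 3700 + 604.0 = 4304 L/s; C = (3700·11.96 + 604.0·646.0)/4304 = 100.9 µg/L.
After outfall 3: Q = 4304 + 355.0 = 4659 L/s; C = (4304·100.9 + 355.0·667.0)/4659 = 144.1 µg/L.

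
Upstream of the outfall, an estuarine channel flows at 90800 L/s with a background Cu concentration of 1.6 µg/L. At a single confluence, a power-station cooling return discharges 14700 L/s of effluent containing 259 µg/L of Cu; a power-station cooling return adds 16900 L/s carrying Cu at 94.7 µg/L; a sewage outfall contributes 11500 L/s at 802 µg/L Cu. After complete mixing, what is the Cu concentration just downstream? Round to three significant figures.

110 µg/L

Flow-weighted average: C = (90800·1.600 + 14700·259.0 + 16900·94.70 + 11500·802.0) / 133900 = 14780000/133900 = 110.4 µg/L.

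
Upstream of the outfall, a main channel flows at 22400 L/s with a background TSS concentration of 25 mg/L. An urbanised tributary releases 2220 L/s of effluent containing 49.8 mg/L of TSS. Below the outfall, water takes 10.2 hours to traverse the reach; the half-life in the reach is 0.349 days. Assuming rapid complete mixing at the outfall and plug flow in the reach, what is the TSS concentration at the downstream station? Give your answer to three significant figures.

After mixing, C = (22400·25.00 + 2220·49.80) / 24620 = 670600/24620 = 27.24 mg/L.
Half-life 0.349 d → k = ln 2 / 0.349 = 1.986 d⁻¹.
After decay, C = 27.24 × e^(−kt) = 27.24 × 0.4299 = 11.71 mg/L.

11.7 mg/L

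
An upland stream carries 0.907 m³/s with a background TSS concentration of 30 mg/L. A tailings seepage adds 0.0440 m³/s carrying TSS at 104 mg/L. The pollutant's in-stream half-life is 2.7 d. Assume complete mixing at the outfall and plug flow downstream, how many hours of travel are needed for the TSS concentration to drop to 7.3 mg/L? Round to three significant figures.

Conservation of mass: C = (0.9070·30.00 + 0.04400·104.0) / 0.9510 = 31.79/0.9510 = 33.42 mg/L.
Half-life 2.7 d → k = ln 2 / 2.7 = 0.2567 d⁻¹.
33.42·exp(−k·t) = 7.3 → t = ln(33.42/7.3)/k = 512000 s = 142.2 h.

142 h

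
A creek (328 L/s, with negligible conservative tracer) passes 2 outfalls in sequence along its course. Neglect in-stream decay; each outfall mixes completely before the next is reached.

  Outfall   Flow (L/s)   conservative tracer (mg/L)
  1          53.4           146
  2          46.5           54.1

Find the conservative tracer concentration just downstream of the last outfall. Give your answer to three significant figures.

Below outfall 1: Q → 381.4 L/s, C = (328.0·0 + 53.40·146.0)/381.4 = 20.44 mg/L.
Below outfall 2: Q → 427.9 L/s, C = (381.4·20.44 + 46.50·54.10)/427.9 = 24.10 mg/L.

24.1 mg/L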